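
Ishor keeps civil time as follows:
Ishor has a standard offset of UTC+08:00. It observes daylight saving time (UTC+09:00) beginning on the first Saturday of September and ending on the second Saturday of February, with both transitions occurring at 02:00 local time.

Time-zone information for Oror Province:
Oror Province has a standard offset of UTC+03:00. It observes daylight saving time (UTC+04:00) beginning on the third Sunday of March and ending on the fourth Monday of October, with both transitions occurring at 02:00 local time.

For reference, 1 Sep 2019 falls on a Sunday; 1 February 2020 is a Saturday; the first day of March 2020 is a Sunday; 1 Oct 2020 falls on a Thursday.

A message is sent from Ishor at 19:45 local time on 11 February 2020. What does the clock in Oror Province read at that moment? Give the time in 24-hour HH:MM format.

14:45

1 September 2019 is a Sunday, so the first Saturday is September 7.
1 February 2020 is a Saturday, so the first Saturday is February 1 and the second is February 8.
11 February 2020 is outside the daylight-saving period (7 September 2019 – 8 February 2020), so Ishor is on standard time, UTC+08:00.
19:45 Ishor − 8h = 11:45 UTC.
1 March 2020 is a Sunday, so the first Sunday is March 1 and the third is March 15.
1 October 2020 is a Thursday, so the first Monday is October 5 and the fourth is October 26.
At the standard offset (UTC+03:00), 11:45 UTC + 3h = 14:45 Oror Province standard time.
The standard-time date in Oror Province, 11 February 2020, does not fall between 15 March and 26 October, so daylight saving is not in effect and Oror Province is at UTC+03:00.
11:45 UTC + 3h = 14:45 Oror Province.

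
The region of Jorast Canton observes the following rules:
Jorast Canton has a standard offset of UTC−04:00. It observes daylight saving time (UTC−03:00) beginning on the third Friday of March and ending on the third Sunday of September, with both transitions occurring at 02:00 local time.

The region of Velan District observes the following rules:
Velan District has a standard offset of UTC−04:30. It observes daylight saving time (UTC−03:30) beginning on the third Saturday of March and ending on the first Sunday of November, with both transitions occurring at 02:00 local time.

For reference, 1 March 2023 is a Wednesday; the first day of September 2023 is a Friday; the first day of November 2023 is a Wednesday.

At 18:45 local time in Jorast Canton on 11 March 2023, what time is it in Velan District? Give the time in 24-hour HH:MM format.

18:15

1 March 2023 is a Wednesday, so the first Friday is March 3 and the third is March 17.
1 September 2023 is a Friday, so the first Sunday is September 3 and the third is September 17.
Daylight saving runs 17 March – 17 September; 11 March 2023 is outside that window, so Jorast Canton is on standard time at UTC−04:00.
18:45 Jorast Canton + 4h = 22:45 UTC.
1 March 2023 is a Wednesday, so the first Saturday is March 4 and the third is March 18.
1 November 2023 is a Wednesday, so the first Sunday is November 5.
At the standard offset (UTC−04:30), 22:45 UTC − 4h30m = 18:15 Velan District standard time.
The standard-time date in Velan District, 11 March 2023, does not fall between 18 March and 5 November, so daylight saving is not in effect and Velan District is at UTC−04:30.
22:45 UTC − 4h30m = 18:15 Velan District.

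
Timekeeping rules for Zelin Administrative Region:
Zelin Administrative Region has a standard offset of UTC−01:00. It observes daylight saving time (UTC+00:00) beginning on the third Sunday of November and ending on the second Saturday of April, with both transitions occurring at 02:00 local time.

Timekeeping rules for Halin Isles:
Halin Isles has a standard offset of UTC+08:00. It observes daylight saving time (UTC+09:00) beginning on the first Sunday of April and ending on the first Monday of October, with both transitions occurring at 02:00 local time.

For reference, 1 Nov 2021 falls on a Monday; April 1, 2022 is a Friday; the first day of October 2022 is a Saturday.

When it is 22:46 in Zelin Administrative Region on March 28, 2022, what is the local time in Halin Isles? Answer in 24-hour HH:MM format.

06:46

1 November 2021 is a Monday, so the first Sunday is November 7 and the third is November 21.
1 April 2022 is a Friday, so the first Saturday is April 2 and the second is April 9.
March 28, 2022 falls between 21 November 2021 and 9 April 2022, so daylight saving is in effect and Zelin Administrative Region is at UTC+00:00.
22:46 Zelin Administrative Region − 0h = 22:46 UTC.
1 April 2022 is a Friday, so the first Sunday is April 3.
1 October 2022 is a Saturday, so the first Monday is October 3.
At the standard offset (UTC+08:00), 22:46 UTC + 8h = 06:46 Halin Isles standard time (rolling into the next day, 29 March 2022).
The standard-time date in Halin Isles, March 29, 2022, is outside the daylight-saving period (3 April – 3 October), so Halin Isles is on standard time, UTC+08:00.
22:46 UTC + 8h = 06:46 Halin Isles (rolling into the next day, 29 March 2022).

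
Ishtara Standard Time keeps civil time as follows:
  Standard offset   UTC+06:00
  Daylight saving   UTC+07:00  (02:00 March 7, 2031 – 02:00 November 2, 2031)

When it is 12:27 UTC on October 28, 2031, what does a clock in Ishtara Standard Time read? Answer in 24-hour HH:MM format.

At the standard offset (UTC+06:00), 12:27 UTC + 6h = 18:27 Ishtara Standard Time standard time.
The standard-time date in Ishtara Standard Time, October 28, 2031, falls between 7 March and 2 November, so daylight saving is in effect and Ishtara Standard Time is at UTC+07:00.
12:27 UTC + 7h = 19:27 local.

19:27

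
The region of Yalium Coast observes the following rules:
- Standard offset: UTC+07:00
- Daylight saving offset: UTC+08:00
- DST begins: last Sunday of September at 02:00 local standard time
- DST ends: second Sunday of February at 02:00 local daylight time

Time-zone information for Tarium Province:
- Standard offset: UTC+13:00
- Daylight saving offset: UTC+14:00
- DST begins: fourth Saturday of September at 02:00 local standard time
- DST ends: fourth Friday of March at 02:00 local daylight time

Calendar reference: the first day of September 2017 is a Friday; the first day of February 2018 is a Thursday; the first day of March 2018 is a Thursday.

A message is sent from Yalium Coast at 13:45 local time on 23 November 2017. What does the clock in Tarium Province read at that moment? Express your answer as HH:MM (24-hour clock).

19:45

1 September 2017 is a Friday, so Sundays fall on 3, 10, 17, 24; the last is September 24.
1 February 2018 is a Thursday, so the first Sunday is February 4 and the second is February 11.
Daylight saving runs 24 September 2017 – 11 February 2018; 23 November 2017 is inside that window, so Yalium Coast is at UTC+08:00.
13:45 Yalium Coast − 8h = 05:45 UTC.
1 September 2017 is a Friday, so the first Saturday is September 2 and the fourth is September 23.
1 March 2018 is a Thursday, so the first Friday is March 2 and the fourth is March 23.
At the standard offset (UTC+13:00), 05:45 UTC + 13h = 18:45 Tarium Province standard time.
Daylight saving runs 23 September 2017 – 23 March 2018; the standard-time date in Tarium Province, 23 November 2017, is inside that window, so Tarium Province is at UTC+14:00.
05:45 UTC + 14h = 19:45 Tarium Province.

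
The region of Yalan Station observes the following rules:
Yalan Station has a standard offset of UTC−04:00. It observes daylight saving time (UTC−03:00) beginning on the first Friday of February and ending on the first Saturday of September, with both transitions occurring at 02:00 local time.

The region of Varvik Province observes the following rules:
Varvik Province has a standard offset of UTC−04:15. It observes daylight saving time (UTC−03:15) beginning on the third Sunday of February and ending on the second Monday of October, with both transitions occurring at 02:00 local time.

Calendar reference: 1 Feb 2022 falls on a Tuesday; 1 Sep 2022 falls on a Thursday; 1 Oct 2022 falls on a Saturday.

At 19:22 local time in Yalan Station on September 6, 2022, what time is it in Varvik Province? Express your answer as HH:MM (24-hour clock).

1 February 2022 is a Tuesday, so the first Friday is February 4.
1 September 2022 is a Thursday, so the first Saturday is September 3.
September 6, 2022 is outside the daylight-saving period (4 February – 3 September), so Yalan Station is on standard time, UTC−04:00.
19:22 Yalan Station + 4h = 23:22 UTC.
1 February 2022 is a Tuesday, so the first Sunday is February 6 and the third is February 20.
1 October 2022 is a Saturday, so the first Monday is October 3 and the second is October 10.
At the standard offset (UTC−04:15), 23:22 UTC − 4h15m = 19:07 Varvik Province standard time.
The standard-time date in Varvik Province, September 6, 2022, lies within the daylight-saving period (20 February – 10 October), so Varvik Province is on daylight time, UTC−03:15.
23:22 UTC − 3h15m = 20:07 Varvik Province.

20:07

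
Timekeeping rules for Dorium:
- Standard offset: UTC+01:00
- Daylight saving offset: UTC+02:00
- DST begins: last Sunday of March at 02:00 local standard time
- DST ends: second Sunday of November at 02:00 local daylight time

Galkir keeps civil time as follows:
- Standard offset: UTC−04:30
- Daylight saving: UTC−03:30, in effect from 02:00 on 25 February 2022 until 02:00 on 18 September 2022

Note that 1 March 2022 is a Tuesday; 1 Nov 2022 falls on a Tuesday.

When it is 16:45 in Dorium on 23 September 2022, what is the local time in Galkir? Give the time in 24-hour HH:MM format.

1 March 2022 is a Tuesday, so Sundays fall on 6, 13, 20, 27; the last is March 27.
1 November 2022 is a Tuesday, so the first Sunday is November 6 and the second is November 13.
23 September 2022 falls between 27 March and 13 November, so daylight saving is in effect and Dorium is at UTC+02:00.
16:45 Dorium − 2h = 14:45 UTC.
At the standard offset (UTC−04:30), 14:45 UTC − 4h30m = 10:15 Galkir standard time.
Daylight saving runs 25 February – 18 September; the standard-time date in Galkir, 23 September 2022, is outside that window, so Galkir is on standard time at UTC−04:30.
14:45 UTC − 4h30m = 10:15 Galkir.

10:15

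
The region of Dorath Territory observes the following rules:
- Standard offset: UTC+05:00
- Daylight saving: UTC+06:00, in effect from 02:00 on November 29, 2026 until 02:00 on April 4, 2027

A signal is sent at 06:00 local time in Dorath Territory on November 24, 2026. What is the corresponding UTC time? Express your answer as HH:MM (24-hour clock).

01:00

November 24, 2026 is outside the daylight-saving period (29 November 2026 – 4 April 2027), so Dorath Territory is on standard time, UTC+05:00.
06:00 local − 5h = 01:00 UTC.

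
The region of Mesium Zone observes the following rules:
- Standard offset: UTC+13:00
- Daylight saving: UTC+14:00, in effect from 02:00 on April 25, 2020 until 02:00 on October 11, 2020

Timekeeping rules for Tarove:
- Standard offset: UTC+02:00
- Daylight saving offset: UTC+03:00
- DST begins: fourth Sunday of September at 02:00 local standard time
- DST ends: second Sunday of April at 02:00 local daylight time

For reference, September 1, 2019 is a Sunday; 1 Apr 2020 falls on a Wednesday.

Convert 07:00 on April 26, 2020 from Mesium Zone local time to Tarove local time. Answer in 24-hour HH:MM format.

19:00

Daylight saving runs 25 April – 11 October; April 26, 2020 is inside that window, so Mesium Zone is at UTC+14:00.
07:00 Mesium Zone − 14h = 17:00 UTC (rolling into the previous day, 25 April 2020).
1 September 2019 is a Sunday, so the first Sunday is September 1 and the fourth is September 22.
1 April 2020 is a Wednesday, so the first Sunday is April 5 and the second is April 12.
At the standard offset (UTC+02:00), 17:00 UTC + 2h = 19:00 Tarove standard time.
Daylight saving runs 22 September 2019 – 12 April 2020; the standard-time date in Tarove, April 25, 2020, is outside that window, so Tarove is on standard time at UTC+02:00.
17:00 UTC + 2h = 19:00 Tarove.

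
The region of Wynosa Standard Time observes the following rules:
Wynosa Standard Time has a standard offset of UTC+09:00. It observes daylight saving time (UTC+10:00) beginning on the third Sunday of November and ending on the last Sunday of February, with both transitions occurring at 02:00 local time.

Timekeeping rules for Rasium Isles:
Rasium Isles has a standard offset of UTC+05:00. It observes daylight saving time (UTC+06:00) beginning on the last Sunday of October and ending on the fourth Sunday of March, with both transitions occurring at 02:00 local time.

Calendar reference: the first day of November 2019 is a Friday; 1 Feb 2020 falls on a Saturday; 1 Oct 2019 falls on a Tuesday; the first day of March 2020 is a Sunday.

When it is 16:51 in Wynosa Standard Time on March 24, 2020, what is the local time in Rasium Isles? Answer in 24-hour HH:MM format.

1 November 2019 is a Friday, so the first Sunday is November 3 and the third is November 17.
1 February 2020 is a Saturday, so Sundays fall on 2, 9, 16, 23; the last is February 23.
March 24, 2020 does not fall between 17 November 2019 and 23 February 2020, so daylight saving is not in effect and Wynosa Standard Time is at UTC+09:00.
16:51 Wynosa Standard Time − 9h = 07:51 UTC.
1 October 2019 is a Tuesday, so Sundays fall on 6, 13, 20, 27; the last is October 27.
1 March 2020 is a Sunday, so the first Sunday is March 1 and the fourth is March 22.
At the standard offset (UTC+05:00), 07:51 UTC + 5h = 12:51 Rasium Isles standard time.
The standard-time date in Rasium Isles, March 24, 2020, is outside the daylight-saving period (27 October 2019 – 22 March 2020), so Rasium Isles is on standard time, UTC+05:00.
07:51 UTC + 5h = 12:51 Rasium Isles.

12:51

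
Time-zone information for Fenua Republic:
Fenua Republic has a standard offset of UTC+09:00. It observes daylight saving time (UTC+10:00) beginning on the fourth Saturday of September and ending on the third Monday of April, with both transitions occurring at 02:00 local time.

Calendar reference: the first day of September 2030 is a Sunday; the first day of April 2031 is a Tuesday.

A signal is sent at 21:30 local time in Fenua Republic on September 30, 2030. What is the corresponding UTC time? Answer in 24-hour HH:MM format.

1 September 2030 is a Sunday, so the first Saturday is September 7 and the fourth is September 28.
1 April 2031 is a Tuesday, so the first Monday is April 7 and the third is April 21.
Daylight saving runs 28 September 2030 – 21 April 2031; September 30, 2030 is inside that window, so Fenua Republic is at UTC+10:00.
21:30 local − 10h = 11:30 UTC.

11:30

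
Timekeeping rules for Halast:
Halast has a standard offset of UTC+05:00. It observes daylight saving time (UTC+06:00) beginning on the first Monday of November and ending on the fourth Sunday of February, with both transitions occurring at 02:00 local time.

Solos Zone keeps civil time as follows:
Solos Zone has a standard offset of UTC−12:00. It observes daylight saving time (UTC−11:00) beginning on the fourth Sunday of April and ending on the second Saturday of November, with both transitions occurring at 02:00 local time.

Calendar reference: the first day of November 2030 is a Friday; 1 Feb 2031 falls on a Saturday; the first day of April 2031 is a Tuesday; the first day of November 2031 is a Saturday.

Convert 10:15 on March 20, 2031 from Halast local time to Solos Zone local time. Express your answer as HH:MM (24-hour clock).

1 November 2030 is a Friday, so the first Monday is November 4.
1 February 2031 is a Saturday, so the first Sunday is February 2 and the fourth is February 23.
March 20, 2031 is outside the daylight-saving period (4 November 2030 – 23 February 2031), so Halast is on standard time, UTC+05:00.
10:15 Halast − 5h = 05:15 UTC.
1 April 2031 is a Tuesday, so the first Sunday is April 6 and the fourth is April 27.
1 November 2031 is a Saturday, so the first Saturday is November 1 and the second is November 8.
At the standard offset (UTC−12:00), 05:15 UTC − 12h = 17:15 Solos Zone standard time (rolling into the previous day, 19 March 2031).
Daylight saving runs 27 April – 8 November; the standard-time date in Solos Zone, March 19, 2031, is outside that window, so Solos Zone is on standard time at UTC−12:00.
05:15 UTC − 12h = 17:15 Solos Zone (rolling into the previous day, 19 March 2031).

17:15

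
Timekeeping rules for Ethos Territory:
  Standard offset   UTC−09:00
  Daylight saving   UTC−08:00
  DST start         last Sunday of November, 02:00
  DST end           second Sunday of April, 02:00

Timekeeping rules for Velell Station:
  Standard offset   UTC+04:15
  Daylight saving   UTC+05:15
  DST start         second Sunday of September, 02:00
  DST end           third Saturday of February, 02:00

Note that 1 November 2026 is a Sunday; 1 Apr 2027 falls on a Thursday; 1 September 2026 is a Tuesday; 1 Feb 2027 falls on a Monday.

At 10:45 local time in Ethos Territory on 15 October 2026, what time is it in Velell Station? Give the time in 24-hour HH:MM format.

1 November 2026 is a Sunday, so Sundays fall on 1, 8, 15, 22, 29; the last is November 29.
1 April 2027 is a Thursday, so the first Sunday is April 4 and the second is April 11.
15 October 2026 is outside the daylight-saving period (29 November 2026 – 11 April 2027), so Ethos Territory is on standard time, UTC−09:00.
10:45 Ethos Territory + 9h = 19:45 UTC.
1 September 2026 is a Tuesday, so the first Sunday is September 6 and the second is September 13.
1 February 2027 is a Monday, so the first Saturday is February 6 and the third is February 20.
At the standard offset (UTC+04:15), 19:45 UTC + 4h15m = 00:00 Velell Station standard time (rolling into the next day, 16 October 2026).
Daylight saving runs 13 September 2026 – 20 February 2027; the standard-time date in Velell Station, 16 October 2026, is inside that window, so Velell Station is at UTC+05:15.
19:45 UTC + 5h15m = 01:00 Velell Station (rolling into the next day, 16 October 2026).

01:00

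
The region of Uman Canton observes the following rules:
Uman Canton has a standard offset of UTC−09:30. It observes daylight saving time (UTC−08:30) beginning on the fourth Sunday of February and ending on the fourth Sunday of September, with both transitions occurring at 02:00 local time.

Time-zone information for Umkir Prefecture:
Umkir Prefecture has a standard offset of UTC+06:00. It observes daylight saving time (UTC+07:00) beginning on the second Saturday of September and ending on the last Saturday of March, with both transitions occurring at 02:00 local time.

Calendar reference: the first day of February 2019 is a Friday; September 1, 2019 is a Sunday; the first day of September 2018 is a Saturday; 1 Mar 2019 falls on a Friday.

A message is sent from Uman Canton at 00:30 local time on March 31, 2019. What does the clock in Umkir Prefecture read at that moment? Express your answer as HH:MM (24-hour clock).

15:00

1 February 2019 is a Friday, so the first Sunday is February 3 and the fourth is February 24.
1 September 2019 is a Sunday, so the first Sunday is September 1 and the fourth is September 22.
March 31, 2019 falls between 24 February and 22 September, so daylight saving is in effect and Uman Canton is at UTC−08:30.
00:30 Uman Canton + 8h30m = 09:00 UTC.
1 September 2018 is a Saturday, so the first Saturday is September 1 and the second is September 8.
1 March 2019 is a Friday, so Saturdays fall on 2, 9, 16, 23, 30; the last is March 30.
At the standard offset (UTC+06:00), 09:00 UTC + 6h = 15:00 Umkir Prefecture standard time.
Daylight saving runs 8 September 2018 – 30 March 2019; the standard-time date in Umkir Prefecture, March 31, 2019, is outside that window, so Umkir Prefecture is on standard time at UTC+06:00.
09:00 UTC + 6h = 15:00 Umkir Prefecture.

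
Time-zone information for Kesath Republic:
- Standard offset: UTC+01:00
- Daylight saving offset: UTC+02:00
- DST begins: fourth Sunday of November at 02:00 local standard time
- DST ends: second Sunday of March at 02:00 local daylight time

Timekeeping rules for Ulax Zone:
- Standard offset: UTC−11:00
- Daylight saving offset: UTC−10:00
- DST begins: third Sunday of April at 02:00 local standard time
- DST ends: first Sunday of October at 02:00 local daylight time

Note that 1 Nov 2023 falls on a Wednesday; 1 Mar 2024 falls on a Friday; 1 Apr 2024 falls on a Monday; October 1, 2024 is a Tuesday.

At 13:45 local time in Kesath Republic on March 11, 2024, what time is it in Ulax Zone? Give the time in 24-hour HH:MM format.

01:45

1 November 2023 is a Wednesday, so the first Sunday is November 5 and the fourth is November 26.
1 March 2024 is a Friday, so the first Sunday is March 3 and the second is March 10.
Daylight saving runs 26 November 2023 – 10 March 2024; March 11, 2024 is outside that window, so Kesath Republic is on standard time at UTC+01:00.
13:45 Kesath Republic − 1h = 12:45 UTC.
1 April 2024 is a Monday, so the first Sunday is April 7 and the third is April 21.
1 October 2024 is a Tuesday, so the first Sunday is October 6.
At the standard offset (UTC−11:00), 12:45 UTC − 11h = 01:45 Ulax Zone standard time.
Daylight saving runs 21 April – 6 October; the standard-time date in Ulax Zone, March 11, 2024, is outside that window, so Ulax Zone is on standard time at UTC−11:00.
12:45 UTC − 11h = 01:45 Ulax Zone.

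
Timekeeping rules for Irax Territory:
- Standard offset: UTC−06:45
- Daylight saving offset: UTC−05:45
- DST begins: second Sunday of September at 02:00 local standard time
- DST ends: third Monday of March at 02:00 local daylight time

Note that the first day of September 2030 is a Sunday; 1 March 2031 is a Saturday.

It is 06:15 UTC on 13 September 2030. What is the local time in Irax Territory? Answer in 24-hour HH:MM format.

00:30

1 September 2030 is a Sunday, so the first Sunday is September 1 and the second is September 8.
1 March 2031 is a Saturday, so the first Monday is March 3 and the third is March 17.
At the standard offset (UTC−06:45), 06:15 UTC − 6h45m = 23:30 Irax Territory standard time (rolling into the previous day, 12 September 2030).
The standard-time date in Irax Territory, 12 September 2030, lies within the daylight-saving period (8 September 2030 – 17 March 2031), so Irax Territory is on daylight time, UTC−05:45.
06:15 UTC − 5h45m = 00:30 local.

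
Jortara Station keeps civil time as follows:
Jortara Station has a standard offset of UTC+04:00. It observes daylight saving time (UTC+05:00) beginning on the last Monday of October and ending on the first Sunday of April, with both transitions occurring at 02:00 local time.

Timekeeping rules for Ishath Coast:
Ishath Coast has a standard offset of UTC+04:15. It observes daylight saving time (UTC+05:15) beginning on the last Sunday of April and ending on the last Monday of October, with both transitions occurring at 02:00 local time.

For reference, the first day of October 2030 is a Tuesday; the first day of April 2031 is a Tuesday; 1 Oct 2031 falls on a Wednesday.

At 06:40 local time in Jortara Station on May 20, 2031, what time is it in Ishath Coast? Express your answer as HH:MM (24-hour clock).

1 October 2030 is a Tuesday, so Mondays fall on 7, 14, 21, 28; the last is October 28.
1 April 2031 is a Tuesday, so the first Sunday is April 6.
Daylight saving runs 28 October 2030 – 6 April 2031; May 20, 2031 is outside that window, so Jortara Station is on standard time at UTC+04:00.
06:40 Jortara Station − 4h = 02:40 UTC.
1 April 2031 is a Tuesday, so Sundays fall on 6, 13, 20, 27; the last is April 27.
1 October 2031 is a Wednesday, so Mondays fall on 6, 13, 20, 27; the last is October 27.
At the standard offset (UTC+04:15), 02:40 UTC + 4h15m = 06:55 Ishath Coast standard time.
The standard-time date in Ishath Coast, May 20, 2031, falls between 27 April and 27 October, so daylight saving is in effect and Ishath Coast is at UTC+05:15.
02:40 UTC + 5h15m = 07:55 Ishath Coast.

07:55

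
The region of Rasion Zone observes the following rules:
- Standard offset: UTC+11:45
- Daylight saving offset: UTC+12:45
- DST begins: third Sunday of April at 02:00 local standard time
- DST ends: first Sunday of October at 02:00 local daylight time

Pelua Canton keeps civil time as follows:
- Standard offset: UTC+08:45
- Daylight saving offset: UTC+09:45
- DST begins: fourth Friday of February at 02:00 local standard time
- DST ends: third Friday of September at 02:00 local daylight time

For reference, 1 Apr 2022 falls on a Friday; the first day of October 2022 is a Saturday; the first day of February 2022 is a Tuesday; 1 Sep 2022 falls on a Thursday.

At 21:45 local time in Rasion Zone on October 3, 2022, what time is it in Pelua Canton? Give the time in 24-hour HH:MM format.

1 April 2022 is a Friday, so the first Sunday is April 3 and the third is April 17.
1 October 2022 is a Saturday, so the first Sunday is October 2.
October 3, 2022 is outside the daylight-saving period (17 April – 2 October), so Rasion Zone is on standard time, UTC+11:45.
21:45 Rasion Zone − 11h45m = 10:00 UTC.
1 February 2022 is a Tuesday, so the first Friday is February 4 and the fourth is February 25.
1 September 2022 is a Thursday, so the first Friday is September 2 and the third is September 16.
At the standard offset (UTC+08:45), 10:00 UTC + 8h45m = 18:45 Pelua Canton standard time.
The standard-time date in Pelua Canton, October 3, 2022, is outside the daylight-saving period (25 February – 16 September), so Pelua Canton is on standard time, UTC+08:45.
10:00 UTC + 8h45m = 18:45 Pelua Canton.

18:45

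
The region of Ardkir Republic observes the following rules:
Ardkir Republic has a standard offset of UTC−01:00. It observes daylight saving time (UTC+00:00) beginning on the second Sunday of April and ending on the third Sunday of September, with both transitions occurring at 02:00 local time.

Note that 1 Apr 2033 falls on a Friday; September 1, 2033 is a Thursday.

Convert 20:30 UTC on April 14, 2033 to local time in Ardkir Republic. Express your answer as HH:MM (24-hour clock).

1 April 2033 is a Friday, so the first Sunday is April 3 and the second is April 10.
1 September 2033 is a Thursday, so the first Sunday is September 4 and the third is September 18.
At the standard offset (UTC−01:00), 20:30 UTC − 1h = 19:30 Ardkir Republic standard time.
The standard-time date in Ardkir Republic, April 14, 2033, lies within the daylight-saving period (10 April – 18 September), so Ardkir Republic is on daylight time, UTC+00:00.
20:30 UTC + 0h = 20:30 local.

20:30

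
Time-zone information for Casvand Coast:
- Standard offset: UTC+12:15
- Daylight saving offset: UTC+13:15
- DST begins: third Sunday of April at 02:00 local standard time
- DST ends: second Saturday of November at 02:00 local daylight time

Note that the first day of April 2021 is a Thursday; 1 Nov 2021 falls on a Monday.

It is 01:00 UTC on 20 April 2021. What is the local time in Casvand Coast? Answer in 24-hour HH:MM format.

1 April 2021 is a Thursday, so the first Sunday is April 4 and the third is April 18.
1 November 2021 is a Monday, so the first Saturday is November 6 and the second is November 13.
At the standard offset (UTC+12:15), 01:00 UTC + 12h15m = 13:15 Casvand Coast standard time.
The standard-time date in Casvand Coast, 20 April 2021, lies within the daylight-saving period (18 April – 13 November), so Casvand Coast is on daylight time, UTC+13:15.
01:00 UTC + 13h15m = 14:15 local.

14:15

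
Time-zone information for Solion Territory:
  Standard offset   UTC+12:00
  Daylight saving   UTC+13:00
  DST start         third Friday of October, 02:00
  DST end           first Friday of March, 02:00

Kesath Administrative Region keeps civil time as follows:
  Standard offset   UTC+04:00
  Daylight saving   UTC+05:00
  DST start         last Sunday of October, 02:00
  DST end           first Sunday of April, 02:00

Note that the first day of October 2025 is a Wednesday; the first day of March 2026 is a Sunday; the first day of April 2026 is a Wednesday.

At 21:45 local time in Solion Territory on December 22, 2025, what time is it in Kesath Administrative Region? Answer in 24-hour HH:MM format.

13:45

1 October 2025 is a Wednesday, so the first Friday is October 3 and the third is October 17.
1 March 2026 is a Sunday, so the first Friday is March 6.
December 22, 2025 lies within the daylight-saving period (17 October 2025 – 6 March 2026), so Solion Territory is on daylight time, UTC+13:00.
21:45 Solion Territory − 13h = 08:45 UTC.
1 October 2025 is a Wednesday, so Sundays fall on 5, 12, 19, 26; the last is October 26.
1 April 2026 is a Wednesday, so the first Sunday is April 5.
At the standard offset (UTC+04:00), 08:45 UTC + 4h = 12:45 Kesath Administrative Region standard time.
The standard-time date in Kesath Administrative Region, December 22, 2025, falls between 26 October 2025 and 5 April 2026, so daylight saving is in effect and Kesath Administrative Region is at UTC+05:00.
08:45 UTC + 5h = 13:45 Kesath Administrative Region.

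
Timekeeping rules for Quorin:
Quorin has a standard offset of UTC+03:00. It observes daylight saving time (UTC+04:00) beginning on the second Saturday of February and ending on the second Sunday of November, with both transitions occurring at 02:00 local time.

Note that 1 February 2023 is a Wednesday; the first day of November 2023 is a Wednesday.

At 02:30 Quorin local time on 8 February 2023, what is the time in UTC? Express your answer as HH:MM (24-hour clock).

1 February 2023 is a Wednesday, so the first Saturday is February 4 and the second is February 11.
1 November 2023 is a Wednesday, so the first Sunday is November 5 and the second is November 12.
8 February 2023 is outside the daylight-saving period (11 February – 12 November), so Quorin is on standard time, UTC+03:00.
02:30 local − 3h = 23:30 UTC (rolling into the previous day, 7 February 2023).

23:30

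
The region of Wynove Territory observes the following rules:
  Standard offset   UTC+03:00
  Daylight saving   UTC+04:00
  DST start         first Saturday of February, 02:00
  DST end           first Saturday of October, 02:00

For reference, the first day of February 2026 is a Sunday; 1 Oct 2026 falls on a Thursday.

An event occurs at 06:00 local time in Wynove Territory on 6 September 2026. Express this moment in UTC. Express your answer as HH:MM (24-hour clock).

1 February 2026 is a Sunday, so the first Saturday is February 7.
1 October 2026 is a Thursday, so the first Saturday is October 3.
6 September 2026 falls between 7 February and 3 October, so daylight saving is in effect and Wynove Territory is at UTC+04:00.
06:00 local − 4h = 02:00 UTC.

02:00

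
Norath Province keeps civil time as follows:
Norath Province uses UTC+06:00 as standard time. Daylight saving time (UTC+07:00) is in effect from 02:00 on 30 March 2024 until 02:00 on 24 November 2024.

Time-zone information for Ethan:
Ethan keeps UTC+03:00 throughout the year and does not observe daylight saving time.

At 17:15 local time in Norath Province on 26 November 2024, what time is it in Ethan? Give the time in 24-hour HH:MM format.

26 November 2024 does not fall between 30 March and 24 November, so daylight saving is not in effect and Norath Province is at UTC+06:00.
17:15 Norath Province − 6h = 11:15 UTC.
Ethan has no daylight saving, so its offset is UTC+03:00 year-round.
11:15 UTC + 3h = 14:15 Ethan.

14:15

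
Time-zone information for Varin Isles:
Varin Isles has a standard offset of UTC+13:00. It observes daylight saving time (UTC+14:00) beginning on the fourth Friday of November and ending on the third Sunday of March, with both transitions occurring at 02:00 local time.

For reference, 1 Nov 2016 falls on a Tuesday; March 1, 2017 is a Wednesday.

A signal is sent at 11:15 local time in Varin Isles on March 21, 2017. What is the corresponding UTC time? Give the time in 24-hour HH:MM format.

22:15

1 November 2016 is a Tuesday, so the first Friday is November 4 and the fourth is November 25.
1 March 2017 is a Wednesday, so the first Sunday is March 5 and the third is March 19.
Daylight saving runs 25 November 2016 – 19 March 2017; March 21, 2017 is outside that window, so Varin Isles is on standard time at UTC+13:00.
11:15 local − 13h = 22:15 UTC (rolling into the previous day, 20 March 2017).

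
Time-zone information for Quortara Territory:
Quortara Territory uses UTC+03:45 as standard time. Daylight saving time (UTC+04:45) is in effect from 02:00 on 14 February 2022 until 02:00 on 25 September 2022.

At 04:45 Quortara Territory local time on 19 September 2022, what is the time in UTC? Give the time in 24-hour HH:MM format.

Daylight saving runs 14 February – 25 September; 19 September 2022 is inside that window, so Quortara Territory is at UTC+04:45.
04:45 local − 4h45m = 00:00 UTC.

00:00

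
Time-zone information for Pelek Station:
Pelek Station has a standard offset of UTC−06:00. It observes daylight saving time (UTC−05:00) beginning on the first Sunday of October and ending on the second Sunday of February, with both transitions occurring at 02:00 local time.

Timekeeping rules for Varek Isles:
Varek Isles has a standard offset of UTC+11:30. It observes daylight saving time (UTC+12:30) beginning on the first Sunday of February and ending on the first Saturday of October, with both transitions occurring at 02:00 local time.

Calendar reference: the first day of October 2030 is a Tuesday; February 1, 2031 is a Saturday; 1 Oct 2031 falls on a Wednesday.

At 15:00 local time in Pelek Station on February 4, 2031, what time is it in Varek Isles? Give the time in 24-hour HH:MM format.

08:30

1 October 2030 is a Tuesday, so the first Sunday is October 6.
1 February 2031 is a Saturday, so the first Sunday is February 2 and the second is February 9.
February 4, 2031 lies within the daylight-saving period (6 October 2030 – 9 February 2031), so Pelek Station is on daylight time, UTC−05:00.
15:00 Pelek Station + 5h = 20:00 UTC.
1 February 2031 is a Saturday, so the first Sunday is February 2.
1 October 2031 is a Wednesday, so the first Saturday is October 4.
At the standard offset (UTC+11:30), 20:00 UTC + 11h30m = 07:30 Varek Isles standard time (rolling into the next day, 5 February 2031).
Daylight saving runs 2 February – 4 October; the standard-time date in Varek Isles, February 5, 2031, is inside that window, so Varek Isles is at UTC+12:30.
20:00 UTC + 12h30m = 08:30 Varek Isles (rolling into the next day, 5 February 2031).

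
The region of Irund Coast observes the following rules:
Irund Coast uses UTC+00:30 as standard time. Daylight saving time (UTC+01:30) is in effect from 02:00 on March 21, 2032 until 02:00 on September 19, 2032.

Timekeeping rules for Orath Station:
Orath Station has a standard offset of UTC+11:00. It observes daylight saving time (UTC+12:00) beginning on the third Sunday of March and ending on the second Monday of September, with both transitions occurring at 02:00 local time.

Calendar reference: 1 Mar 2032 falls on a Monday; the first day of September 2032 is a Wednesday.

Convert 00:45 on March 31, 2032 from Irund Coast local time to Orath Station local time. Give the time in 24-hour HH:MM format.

11:15

March 31, 2032 lies within the daylight-saving period (21 March – 19 September), so Irund Coast is on daylight time, UTC+01:30.
00:45 Irund Coast − 1h30m = 23:15 UTC (rolling into the previous day, 30 March 2032).
1 March 2032 is a Monday, so the first Sunday is March 7 and the third is March 21.
1 September 2032 is a Wednesday, so the first Monday is September 6 and the second is September 13.
At the standard offset (UTC+11:00), 23:15 UTC + 11h = 10:15 Orath Station standard time (rolling into the next day, 31 March 2032).
The standard-time date in Orath Station, March 31, 2032, falls between 21 March and 13 September, so daylight saving is in effect and Orath Station is at UTC+12:00.
23:15 UTC + 12h = 11:15 Orath Station (rolling into the next day, 31 March 2032).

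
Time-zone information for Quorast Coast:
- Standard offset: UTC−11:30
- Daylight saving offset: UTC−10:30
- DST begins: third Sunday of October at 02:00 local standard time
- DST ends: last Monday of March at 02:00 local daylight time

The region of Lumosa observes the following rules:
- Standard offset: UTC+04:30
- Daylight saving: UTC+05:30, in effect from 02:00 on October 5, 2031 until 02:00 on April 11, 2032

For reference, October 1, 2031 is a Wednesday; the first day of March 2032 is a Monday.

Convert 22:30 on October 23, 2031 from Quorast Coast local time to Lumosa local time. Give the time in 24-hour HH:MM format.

14:30

1 October 2031 is a Wednesday, so the first Sunday is October 5 and the third is October 19.
1 March 2032 is a Monday, so Mondays fall on 1, 8, 15, 22, 29; the last is March 29.
October 23, 2031 falls between 19 October 2031 and 29 March 2032, so daylight saving is in effect and Quorast Coast is at UTC−10:30.
22:30 Quorast Coast + 10h30m = 09:00 UTC (rolling into the next day, 24 October 2031).
At the standard offset (UTC+04:30), 09:00 UTC + 4h30m = 13:30 Lumosa standard time.
Daylight saving runs 5 October 2031 – 11 April 2032; the standard-time date in Lumosa, October 24, 2031, is inside that window, so Lumosa is at UTC+05:30.
09:00 UTC + 5h30m = 14:30 Lumosa.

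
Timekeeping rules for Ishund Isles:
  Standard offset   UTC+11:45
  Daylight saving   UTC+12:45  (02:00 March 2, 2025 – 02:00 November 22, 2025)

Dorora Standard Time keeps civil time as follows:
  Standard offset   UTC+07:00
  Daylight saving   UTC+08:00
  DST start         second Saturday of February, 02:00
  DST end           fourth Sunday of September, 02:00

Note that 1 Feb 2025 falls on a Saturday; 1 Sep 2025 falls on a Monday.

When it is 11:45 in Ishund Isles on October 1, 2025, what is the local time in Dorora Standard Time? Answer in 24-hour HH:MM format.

October 1, 2025 falls between 2 March and 22 November, so daylight saving is in effect and Ishund Isles is at UTC+12:45.
11:45 Ishund Isles − 12h45m = 23:00 UTC (rolling into the previous day, 30 September 2025).
1 February 2025 is a Saturday, so the first Saturday is February 1 and the second is February 8.
1 September 2025 is a Monday, so the first Sunday is September 7 and the fourth is September 28.
At the standard offset (UTC+07:00), 23:00 UTC + 7h = 06:00 Dorora Standard Time standard time (rolling into the next day, 1 October 2025).
Daylight saving runs 8 February – 28 September; the standard-time date in Dorora Standard Time, October 1, 2025, is outside that window, so Dorora Standard Time is on standard time at UTC+07:00.
23:00 UTC + 7h = 06:00 Dorora Standard Time (rolling into the next day, 1 October 2025).

06:00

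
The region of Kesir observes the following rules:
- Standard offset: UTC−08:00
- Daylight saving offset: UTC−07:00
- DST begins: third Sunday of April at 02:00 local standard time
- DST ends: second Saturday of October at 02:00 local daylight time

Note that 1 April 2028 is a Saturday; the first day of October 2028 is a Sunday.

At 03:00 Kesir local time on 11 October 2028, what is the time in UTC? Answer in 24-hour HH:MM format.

1 April 2028 is a Saturday, so the first Sunday is April 2 and the third is April 16.
1 October 2028 is a Sunday, so the first Saturday is October 7 and the second is October 14.
Daylight saving runs 16 April – 14 October; 11 October 2028 is inside that window, so Kesir is at UTC−07:00.
03:00 local + 7h = 10:00 UTC.

10:00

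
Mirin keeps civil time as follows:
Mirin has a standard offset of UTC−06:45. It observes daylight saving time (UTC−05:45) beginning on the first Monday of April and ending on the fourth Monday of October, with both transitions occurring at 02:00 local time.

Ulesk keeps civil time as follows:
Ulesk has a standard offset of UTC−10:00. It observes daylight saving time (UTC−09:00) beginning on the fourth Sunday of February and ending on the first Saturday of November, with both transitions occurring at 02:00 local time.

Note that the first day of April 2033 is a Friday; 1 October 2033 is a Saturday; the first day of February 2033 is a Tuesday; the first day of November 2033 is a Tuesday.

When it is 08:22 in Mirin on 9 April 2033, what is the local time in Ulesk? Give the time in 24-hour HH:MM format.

05:07

1 April 2033 is a Friday, so the first Monday is April 4.
1 October 2033 is a Saturday, so the first Monday is October 3 and the fourth is October 24.
9 April 2033 falls between 4 April and 24 October, so daylight saving is in effect and Mirin is at UTC−05:45.
08:22 Mirin + 5h45m = 14:07 UTC.
1 February 2033 is a Tuesday, so the first Sunday is February 6 and the fourth is February 27.
1 November 2033 is a Tuesday, so the first Saturday is November 5.
At the standard offset (UTC−10:00), 14:07 UTC − 10h = 04:07 Ulesk standard time.
The standard-time date in Ulesk, 9 April 2033, falls between 27 February and 5 November, so daylight saving is in effect and Ulesk is at UTC−09:00.
14:07 UTC − 9h = 05:07 Ulesk.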